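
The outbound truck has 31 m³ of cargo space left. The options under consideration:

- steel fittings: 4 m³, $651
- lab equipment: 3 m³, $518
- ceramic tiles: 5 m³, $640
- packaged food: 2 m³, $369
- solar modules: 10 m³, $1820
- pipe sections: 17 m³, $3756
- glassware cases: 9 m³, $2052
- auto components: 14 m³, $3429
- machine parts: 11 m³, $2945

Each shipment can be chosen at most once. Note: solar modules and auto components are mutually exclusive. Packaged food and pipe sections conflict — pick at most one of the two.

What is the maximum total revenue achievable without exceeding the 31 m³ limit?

By revenue per m³: machine parts 267.73, auto components 244.93, glassware cases 228.00 lead.
Greedy by ratio would take lab equipment + packaged food + auto components + machine parts: 30 m³ used, total 7261.
Replace lab equipment with steel fittings: the trade gains 133 net, giving 7394 at 31 m³.
No other feasible combination exceeds 7394.

7394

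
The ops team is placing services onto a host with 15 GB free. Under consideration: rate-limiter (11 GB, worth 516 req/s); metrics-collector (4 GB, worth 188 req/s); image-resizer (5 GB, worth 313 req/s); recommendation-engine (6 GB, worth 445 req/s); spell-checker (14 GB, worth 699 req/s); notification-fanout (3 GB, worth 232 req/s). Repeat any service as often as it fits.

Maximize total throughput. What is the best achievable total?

Density check — notification-fanout 77.33, recommendation-engine 74.17, image-resizer 62.60 are the best per GB.
Taking 5×notification-fanout: 15 GB used, 1160 in throughput.
That's the maximum — no swap from here does better than 1160.

1160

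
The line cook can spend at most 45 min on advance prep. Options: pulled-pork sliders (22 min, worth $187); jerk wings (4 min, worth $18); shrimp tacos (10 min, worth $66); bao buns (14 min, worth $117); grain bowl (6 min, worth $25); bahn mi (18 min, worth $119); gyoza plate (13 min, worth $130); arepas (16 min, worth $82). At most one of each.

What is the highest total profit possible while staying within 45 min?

Pulled-pork sliders + shrimp tacos + gyoza plate uses 45 of the 45 min and totals 383.
The closest alternative, bao buns + bahn mi + gyoza plate, reaches only 366.

383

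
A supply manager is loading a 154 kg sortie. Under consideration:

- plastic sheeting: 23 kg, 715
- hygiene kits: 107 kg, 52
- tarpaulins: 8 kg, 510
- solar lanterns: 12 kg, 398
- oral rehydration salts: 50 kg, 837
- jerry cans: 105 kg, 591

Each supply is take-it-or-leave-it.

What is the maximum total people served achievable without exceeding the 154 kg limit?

2460

Best packing: plastic sheeting + tarpaulins + solar lanterns + oral rehydration salts — 93 kg, 2460 total.
No other feasible combination exceeds 2460.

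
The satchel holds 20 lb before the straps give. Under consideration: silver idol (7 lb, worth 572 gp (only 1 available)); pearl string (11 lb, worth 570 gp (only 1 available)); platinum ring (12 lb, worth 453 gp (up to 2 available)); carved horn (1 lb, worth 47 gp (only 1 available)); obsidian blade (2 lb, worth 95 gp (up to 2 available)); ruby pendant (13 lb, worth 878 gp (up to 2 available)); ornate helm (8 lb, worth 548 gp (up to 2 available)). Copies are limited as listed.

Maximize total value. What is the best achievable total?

By value per lb: silver idol 81.71, ornate helm 68.50, ruby pendant 67.54, pearl string 51.82 lead.
A density-first pass picks silver idol + carved horn + 2×obsidian blade + ornate helm — 1357 at 20 lb.
The 13 lb tied up in carved horn and 2×obsidian blade and ornate helm is better spent on ruby pendant — total rises to 1450 (20 lb).
Nothing else within 20 lb beats 1450.

1450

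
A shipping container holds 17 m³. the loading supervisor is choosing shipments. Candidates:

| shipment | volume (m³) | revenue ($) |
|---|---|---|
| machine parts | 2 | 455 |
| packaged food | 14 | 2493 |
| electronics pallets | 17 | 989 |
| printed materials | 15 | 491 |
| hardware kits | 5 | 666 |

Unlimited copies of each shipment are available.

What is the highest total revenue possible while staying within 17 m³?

Density check — machine parts 227.50, packaged food 178.07, hardware kits 133.20 are the best per m³.
8×machine parts uses 16 of the 17 m³ and totals 3640.
No other feasible combination exceeds 3640.

3640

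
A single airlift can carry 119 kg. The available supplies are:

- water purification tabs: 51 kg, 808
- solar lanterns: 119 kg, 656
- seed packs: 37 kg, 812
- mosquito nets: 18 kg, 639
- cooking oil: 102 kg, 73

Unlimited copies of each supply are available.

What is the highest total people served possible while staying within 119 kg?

3834

Taking 6×mosquito nets: 108 kg used, 3834 in people served.
That's the maximum — no swap from here does better than 3834.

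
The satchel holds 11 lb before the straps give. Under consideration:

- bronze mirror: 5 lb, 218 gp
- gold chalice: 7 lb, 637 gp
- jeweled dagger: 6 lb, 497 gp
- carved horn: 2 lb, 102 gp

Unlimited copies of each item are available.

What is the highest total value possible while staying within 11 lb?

Density check — gold chalice 91.00, jeweled dagger 82.83, carved horn 51.00 are the best per lb.
Best packing: gold chalice + 2×carved horn — 11 lb, 841 total.
That's the maximum — no swap from here does better than 841.

841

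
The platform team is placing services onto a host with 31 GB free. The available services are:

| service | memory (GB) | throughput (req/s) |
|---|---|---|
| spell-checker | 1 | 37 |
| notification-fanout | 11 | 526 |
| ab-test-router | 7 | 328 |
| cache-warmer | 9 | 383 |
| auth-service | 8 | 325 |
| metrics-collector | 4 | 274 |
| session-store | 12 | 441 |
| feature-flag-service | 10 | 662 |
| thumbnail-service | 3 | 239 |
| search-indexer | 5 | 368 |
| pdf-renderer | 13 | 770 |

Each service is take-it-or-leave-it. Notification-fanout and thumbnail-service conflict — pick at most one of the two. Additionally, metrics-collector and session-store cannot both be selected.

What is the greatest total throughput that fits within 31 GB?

2039

Density check — thumbnail-service 79.67, search-indexer 73.60, metrics-collector 68.50, feature-flag-service 66.20 are the best per GB.
Filling by ratio: spell-checker + ab-test-router + metrics-collector + feature-flag-service + thumbnail-service + search-indexer for 1908, with 1 GB left unused.
The 12 GB tied up in spell-checker and ab-test-router and metrics-collector is better spent on pdf-renderer — total rises to 2039 (31 GB).
Runner-up spell-checker + metrics-collector + feature-flag-service + thumbnail-service + pdf-renderer tops out at 1982.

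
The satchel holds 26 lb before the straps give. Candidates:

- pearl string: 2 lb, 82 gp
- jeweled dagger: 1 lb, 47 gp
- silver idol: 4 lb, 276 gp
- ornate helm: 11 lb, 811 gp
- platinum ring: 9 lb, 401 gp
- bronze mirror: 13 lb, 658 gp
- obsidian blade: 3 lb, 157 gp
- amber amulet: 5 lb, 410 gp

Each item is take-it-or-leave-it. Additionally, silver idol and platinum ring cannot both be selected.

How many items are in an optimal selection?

6

Best achievable value is 1783.
One optimal bundle: pearl string + jeweled dagger + silver idol + ornate helm + obsidian blade + amber amulet (26 lb).
Any selection reaching 1783 contains exactly 6 items.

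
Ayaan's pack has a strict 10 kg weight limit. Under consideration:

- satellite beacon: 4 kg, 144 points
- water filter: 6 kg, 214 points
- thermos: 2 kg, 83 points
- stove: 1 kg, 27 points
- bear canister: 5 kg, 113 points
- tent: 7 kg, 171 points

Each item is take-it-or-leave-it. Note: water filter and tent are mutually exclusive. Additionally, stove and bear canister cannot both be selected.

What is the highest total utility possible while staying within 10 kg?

358

By utility per kg: thermos 41.50, satellite beacon 36.00, water filter 35.67, stove 27.00 lead.
Filling by ratio: satellite beacon + thermos + stove for 254, with 3 kg left unused.
Dropping thermos and stove frees 3 kg; slotting in water filter (6 kg) lifts the total to 358 at 10 kg.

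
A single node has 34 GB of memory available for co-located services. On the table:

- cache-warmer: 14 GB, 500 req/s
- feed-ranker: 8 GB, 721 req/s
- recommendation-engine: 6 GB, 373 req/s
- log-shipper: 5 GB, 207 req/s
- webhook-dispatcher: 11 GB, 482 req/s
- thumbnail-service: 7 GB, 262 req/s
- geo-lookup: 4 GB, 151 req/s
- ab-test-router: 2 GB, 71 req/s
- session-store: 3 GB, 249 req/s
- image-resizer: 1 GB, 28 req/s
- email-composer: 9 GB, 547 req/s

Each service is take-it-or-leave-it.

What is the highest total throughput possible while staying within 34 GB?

2196

Ranking by ratio (throughput/GB): feed-ranker 90.12, session-store 83.00, recommendation-engine 62.17, email-composer 60.78.
Best packing: feed-ranker + recommendation-engine + log-shipper + ab-test-router + session-store + image-resizer + email-composer — 34 GB, 2196 total.
An exhaustive check of the 2048 subsets confirms 2196.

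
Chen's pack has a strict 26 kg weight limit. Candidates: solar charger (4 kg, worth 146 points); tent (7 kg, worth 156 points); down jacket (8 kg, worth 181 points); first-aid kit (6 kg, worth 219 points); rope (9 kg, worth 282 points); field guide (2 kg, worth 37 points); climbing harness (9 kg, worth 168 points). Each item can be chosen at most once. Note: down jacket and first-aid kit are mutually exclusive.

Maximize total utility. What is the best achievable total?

803

Ranking by ratio (utility/kg): solar charger 36.50, first-aid kit 36.50, rope 31.33.
The ratio ordering already packs tightly: solar charger + tent + first-aid kit + rope, 26 kg, 803.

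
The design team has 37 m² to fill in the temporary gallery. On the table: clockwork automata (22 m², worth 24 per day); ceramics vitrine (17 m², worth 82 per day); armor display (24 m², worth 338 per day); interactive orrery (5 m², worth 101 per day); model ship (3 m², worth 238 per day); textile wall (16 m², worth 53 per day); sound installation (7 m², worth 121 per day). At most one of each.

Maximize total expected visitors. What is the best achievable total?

697

Ranking by ratio (expected visitors/m²): model ship 79.33, interactive orrery 20.20, sound installation 17.29, armor display 14.08.
Filling by ratio: ceramics vitrine + interactive orrery + model ship + sound installation for 542, with 5 m² left unused.
Dropping ceramics vitrine and interactive orrery frees 22 m²; slotting in armor display (24 m²) lifts the total to 697 at 34 m².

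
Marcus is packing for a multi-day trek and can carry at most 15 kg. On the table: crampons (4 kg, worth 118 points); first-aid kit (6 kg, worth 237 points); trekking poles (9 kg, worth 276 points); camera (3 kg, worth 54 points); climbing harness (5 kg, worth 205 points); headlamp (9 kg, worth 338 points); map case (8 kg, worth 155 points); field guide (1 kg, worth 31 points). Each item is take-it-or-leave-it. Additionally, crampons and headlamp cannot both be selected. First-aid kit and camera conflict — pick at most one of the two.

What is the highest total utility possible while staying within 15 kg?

575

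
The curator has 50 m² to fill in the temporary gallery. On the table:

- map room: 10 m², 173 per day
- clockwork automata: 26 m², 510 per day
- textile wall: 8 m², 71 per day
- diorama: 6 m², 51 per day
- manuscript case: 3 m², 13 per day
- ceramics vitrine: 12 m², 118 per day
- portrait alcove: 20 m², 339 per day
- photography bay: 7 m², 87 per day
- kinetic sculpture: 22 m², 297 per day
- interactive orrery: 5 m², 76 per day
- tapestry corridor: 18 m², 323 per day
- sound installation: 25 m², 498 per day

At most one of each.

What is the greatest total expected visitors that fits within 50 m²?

By expected visitors per m²: sound installation 19.92, clockwork automata 19.62, tapestry corridor 17.94, map room 17.30 lead.
Taking the top-ratio exhibits first gives interactive orrery + tapestry corridor + sound installation for 897 (48 m²).
Dropping tapestry corridor frees 18 m²; slotting in portrait alcove (20 m²) lifts the total to 913 at 50 m².
An exhaustive check of the 4096 subsets confirms 913.

913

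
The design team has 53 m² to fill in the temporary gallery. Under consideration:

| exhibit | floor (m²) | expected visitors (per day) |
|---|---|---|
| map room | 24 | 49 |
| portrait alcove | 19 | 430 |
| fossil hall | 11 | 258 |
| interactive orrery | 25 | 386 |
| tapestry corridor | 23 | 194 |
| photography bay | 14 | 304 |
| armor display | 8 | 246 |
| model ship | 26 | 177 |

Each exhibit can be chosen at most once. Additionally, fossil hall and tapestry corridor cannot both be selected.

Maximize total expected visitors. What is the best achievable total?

Portrait alcove + fossil hall + photography bay + armor display uses 52 of the 53 m² and totals 1238.
Nothing else feasible within 53 m² beats 1238.

1238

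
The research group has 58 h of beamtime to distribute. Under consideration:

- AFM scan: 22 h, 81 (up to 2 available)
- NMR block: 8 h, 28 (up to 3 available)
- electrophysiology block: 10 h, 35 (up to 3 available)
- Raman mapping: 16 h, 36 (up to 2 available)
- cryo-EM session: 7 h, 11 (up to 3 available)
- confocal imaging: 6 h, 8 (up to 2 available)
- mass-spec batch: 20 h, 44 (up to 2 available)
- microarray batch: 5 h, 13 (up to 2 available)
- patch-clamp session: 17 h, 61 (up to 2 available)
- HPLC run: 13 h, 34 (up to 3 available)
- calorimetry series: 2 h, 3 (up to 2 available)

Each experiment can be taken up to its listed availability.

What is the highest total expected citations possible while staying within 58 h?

207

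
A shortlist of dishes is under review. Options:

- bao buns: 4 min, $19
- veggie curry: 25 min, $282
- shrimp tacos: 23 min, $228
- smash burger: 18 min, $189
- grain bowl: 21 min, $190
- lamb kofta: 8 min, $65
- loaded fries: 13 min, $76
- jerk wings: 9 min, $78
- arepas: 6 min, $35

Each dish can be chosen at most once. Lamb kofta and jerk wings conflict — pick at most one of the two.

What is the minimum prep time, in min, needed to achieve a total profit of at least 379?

38

Look for the lowest-prep combination reaching 379.
bao buns + veggie curry + jerk wings: 379 profit at 38 min.
No combination under 38 min hits 379.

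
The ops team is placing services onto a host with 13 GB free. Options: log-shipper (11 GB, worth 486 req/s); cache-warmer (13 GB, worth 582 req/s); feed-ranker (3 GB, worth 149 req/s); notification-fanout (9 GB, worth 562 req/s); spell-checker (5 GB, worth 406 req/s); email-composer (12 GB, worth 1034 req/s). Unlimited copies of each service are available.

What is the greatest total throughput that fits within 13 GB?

1034

Ranking by ratio (throughput/GB): email-composer 86.17, spell-checker 81.20, notification-fanout 62.44, feed-ranker 49.67.
Taking email-composer: 12 GB used, 1034 in throughput.
That's the maximum — no swap from here does better than 1034.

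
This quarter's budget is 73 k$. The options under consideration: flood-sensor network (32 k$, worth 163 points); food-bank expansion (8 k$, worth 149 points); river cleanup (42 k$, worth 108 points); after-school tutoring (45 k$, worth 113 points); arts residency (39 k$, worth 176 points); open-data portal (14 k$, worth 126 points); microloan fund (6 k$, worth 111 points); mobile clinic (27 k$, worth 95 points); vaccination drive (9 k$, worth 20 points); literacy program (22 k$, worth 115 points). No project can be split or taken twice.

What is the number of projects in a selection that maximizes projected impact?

5

Best achievable projected impact is 569.
One optimal bundle: flood-sensor network + food-bank expansion + open-data portal + microloan fund + vaccination drive (69 k$).
Any selection reaching 569 contains exactly 5 projects.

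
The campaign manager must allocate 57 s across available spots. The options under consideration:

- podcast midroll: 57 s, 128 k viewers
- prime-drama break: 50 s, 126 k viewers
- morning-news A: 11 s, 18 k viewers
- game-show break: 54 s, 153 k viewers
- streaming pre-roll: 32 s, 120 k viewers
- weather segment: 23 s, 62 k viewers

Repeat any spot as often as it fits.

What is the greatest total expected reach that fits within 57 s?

182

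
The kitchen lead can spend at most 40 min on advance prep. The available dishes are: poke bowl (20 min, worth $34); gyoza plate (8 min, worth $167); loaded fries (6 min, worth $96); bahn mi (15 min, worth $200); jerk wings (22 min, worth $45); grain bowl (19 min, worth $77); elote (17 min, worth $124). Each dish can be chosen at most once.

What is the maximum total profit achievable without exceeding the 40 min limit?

Ranking by ratio (profit/min): gyoza plate 20.88, loaded fries 16.00, bahn mi 13.33.
The ratio heuristic lands on gyoza plate + loaded fries + bahn mi (463) but leaves 11 min idle.
Replace loaded fries with elote: the trade gains 28 net, giving 491 at 40 min.
Runner-up gyoza plate + loaded fries + bahn mi tops out at 463.

491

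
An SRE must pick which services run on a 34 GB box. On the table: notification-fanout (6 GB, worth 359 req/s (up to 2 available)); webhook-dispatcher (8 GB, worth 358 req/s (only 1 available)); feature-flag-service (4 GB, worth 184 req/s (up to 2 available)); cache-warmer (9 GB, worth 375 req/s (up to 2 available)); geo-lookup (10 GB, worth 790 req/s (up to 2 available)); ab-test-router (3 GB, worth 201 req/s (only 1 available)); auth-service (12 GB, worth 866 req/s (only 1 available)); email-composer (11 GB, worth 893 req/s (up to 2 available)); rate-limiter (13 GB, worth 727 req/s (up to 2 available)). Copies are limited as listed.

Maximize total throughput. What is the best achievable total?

2674

By throughput per GB: email-composer 81.18, geo-lookup 79.00, auth-service 72.17, ab-test-router 67.00 lead.
Filling by ratio: geo-lookup + 2×email-composer for 2576, with 2 GB left unused.
Dropping email-composer frees 11 GB; slotting in geo-lookup + ab-test-router (13 GB) lifts the total to 2674 at 34 GB.
Every other selection either busts 34 GB or exceeds an availability limit or fails to beat 2674.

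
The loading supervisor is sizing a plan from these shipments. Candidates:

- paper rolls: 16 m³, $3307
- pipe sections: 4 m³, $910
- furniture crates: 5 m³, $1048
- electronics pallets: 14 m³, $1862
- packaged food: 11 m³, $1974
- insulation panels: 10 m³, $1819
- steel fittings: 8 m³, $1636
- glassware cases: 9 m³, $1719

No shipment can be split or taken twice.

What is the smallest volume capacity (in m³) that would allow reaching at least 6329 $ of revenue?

Look for the lowest-volume combination reaching 6329.
Taking paper rolls + furniture crates + packaged food gives 6329 (≥ 6329) for 32 m³.
Any bundle with less than 32 m³ falls short of 6329.

32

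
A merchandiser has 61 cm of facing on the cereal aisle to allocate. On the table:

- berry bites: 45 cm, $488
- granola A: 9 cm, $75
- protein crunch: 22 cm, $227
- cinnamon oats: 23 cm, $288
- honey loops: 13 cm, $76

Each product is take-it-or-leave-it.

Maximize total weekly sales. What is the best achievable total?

591

A density-first pass picks granola A + protein crunch + cinnamon oats — 590 at 54 cm.
Dropping granola A frees 9 cm; slotting in honey loops (13 cm) lifts the total to 591 at 58 cm.
The spare 3 cm is too small for any remaining product, and no exchange beats 591.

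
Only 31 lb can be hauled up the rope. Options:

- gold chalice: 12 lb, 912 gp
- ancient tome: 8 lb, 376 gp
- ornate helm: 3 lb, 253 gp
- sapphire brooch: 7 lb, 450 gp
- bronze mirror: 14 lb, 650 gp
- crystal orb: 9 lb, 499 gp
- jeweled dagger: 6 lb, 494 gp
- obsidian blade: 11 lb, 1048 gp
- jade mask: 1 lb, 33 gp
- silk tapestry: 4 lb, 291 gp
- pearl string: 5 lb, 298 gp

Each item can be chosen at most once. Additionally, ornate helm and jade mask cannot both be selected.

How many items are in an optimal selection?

Optimal total is 2536.
ornate helm + sapphire brooch + jeweled dagger + obsidian blade + silk tapestry hits 2536 at 31 lb.
Any selection reaching 2536 contains exactly 5 items.

5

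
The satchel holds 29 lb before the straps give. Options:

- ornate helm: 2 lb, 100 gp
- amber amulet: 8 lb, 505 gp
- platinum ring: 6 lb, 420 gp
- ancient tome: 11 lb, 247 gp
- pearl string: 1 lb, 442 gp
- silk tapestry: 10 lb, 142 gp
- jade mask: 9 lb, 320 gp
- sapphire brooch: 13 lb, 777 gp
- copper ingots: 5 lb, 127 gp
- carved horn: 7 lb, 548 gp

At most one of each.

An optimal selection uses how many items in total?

Optimal total is 2287.
For example ornate helm + platinum ring + pearl string + sapphire brooch + carved horn achieves it, using 29 lb.
Any selection reaching 2287 contains exactly 5 items.

5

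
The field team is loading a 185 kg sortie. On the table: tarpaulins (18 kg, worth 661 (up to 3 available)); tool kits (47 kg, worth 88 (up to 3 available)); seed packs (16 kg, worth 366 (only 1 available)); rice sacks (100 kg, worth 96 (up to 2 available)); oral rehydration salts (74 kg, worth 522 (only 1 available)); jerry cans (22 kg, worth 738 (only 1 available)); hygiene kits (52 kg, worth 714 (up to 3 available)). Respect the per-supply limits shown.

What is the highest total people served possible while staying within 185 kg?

4149

Greedy by ratio would take 3×tarpaulins + seed packs + jerry cans + hygiene kits: 144 kg used, total 3801.
Replace seed packs with hygiene kits: the trade gains 348 net, giving 4149 at 180 kg.
Every other selection either busts 185 kg or exceeds an availability limit or fails to beat 4149.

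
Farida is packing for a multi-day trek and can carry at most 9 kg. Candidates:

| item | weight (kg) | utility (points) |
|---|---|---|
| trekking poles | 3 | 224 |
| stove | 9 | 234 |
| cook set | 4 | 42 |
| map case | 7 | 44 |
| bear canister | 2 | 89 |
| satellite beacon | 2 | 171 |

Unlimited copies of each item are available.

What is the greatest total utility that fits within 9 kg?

737

Greedy by ratio would take 4×satellite beacon: 8 kg used, total 684.
Dropping satellite beacon frees 2 kg; slotting in trekking poles (3 kg) lifts the total to 737 at 9 kg.
No other feasible combination exceeds 737.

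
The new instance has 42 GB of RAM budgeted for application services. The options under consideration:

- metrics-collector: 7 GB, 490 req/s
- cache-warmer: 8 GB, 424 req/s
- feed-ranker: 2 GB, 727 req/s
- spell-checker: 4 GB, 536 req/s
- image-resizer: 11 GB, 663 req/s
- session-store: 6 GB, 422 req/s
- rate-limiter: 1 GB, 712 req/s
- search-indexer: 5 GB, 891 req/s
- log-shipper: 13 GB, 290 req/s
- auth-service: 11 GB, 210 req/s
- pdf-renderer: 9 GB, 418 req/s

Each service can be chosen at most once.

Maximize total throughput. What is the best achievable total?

4620

Density check — rate-limiter 712.00, feed-ranker 363.50, search-indexer 178.20, spell-checker 134.00 are the best per GB.
Filling by ratio: metrics-collector + feed-ranker + spell-checker + image-resizer + session-store + rate-limiter + search-indexer for 4441, with 6 GB left unused.
The 11 GB tied up in image-resizer is better spent on cache-warmer + pdf-renderer — total rises to 4620 (42 GB).
An exhaustive check of the 2048 subsets confirms 4620.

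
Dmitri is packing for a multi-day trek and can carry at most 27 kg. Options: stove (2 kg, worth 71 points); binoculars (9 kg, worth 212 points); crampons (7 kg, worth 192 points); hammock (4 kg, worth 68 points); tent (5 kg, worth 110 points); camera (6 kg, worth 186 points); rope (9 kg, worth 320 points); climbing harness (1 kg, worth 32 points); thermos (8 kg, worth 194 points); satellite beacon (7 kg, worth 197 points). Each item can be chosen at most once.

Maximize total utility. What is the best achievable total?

821

Filling by ratio: stove + camera + rope + climbing harness + satellite beacon for 806, with 2 kg left unused.
Replace satellite beacon with binoculars: the trade gains 15 net, giving 821 at 27 kg.
Nothing else within 27 kg beats 821.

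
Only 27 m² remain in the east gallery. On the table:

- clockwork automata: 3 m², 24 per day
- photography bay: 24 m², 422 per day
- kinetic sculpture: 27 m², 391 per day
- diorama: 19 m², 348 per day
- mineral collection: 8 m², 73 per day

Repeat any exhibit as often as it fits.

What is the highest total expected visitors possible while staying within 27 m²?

446

Greedy by ratio would take diorama + mineral collection: 27 m² used, total 421.
The 27 m² tied up in diorama and mineral collection is better spent on clockwork automata + photography bay — total rises to 446 (27 m²).
Nothing else within 27 m² beats 446.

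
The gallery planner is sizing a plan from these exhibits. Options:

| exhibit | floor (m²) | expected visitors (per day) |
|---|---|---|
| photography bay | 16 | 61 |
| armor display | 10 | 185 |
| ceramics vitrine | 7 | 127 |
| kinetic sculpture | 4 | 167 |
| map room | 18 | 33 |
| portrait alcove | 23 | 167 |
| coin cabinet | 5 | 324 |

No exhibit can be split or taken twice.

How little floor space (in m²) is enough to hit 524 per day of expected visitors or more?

Minimise m² subject to total expected visitors ≥ 524.
Taking ceramics vitrine + kinetic sculpture + coin cabinet gives 618 (≥ 524) for 16 m².
Below 16 m² the best achievable stays under 524.

16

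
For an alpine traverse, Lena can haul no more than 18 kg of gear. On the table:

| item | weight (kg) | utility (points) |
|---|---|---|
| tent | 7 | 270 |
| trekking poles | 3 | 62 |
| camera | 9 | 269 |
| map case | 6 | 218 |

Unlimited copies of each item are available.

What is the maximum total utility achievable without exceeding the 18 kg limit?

Taking the top-ratio items first gives 2×tent + trekking poles for 602 (17 kg).
Dropping 2×tent and trekking poles frees 17 kg; slotting in 3×map case (18 kg) lifts the total to 654 at 18 kg.

654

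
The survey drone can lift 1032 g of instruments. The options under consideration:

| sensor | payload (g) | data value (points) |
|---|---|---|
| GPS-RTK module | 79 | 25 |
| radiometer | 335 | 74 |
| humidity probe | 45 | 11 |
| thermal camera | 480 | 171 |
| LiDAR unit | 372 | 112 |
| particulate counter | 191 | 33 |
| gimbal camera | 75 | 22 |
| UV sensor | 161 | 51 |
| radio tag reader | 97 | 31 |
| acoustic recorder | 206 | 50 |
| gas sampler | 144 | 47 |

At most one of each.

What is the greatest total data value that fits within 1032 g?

339

Filling by ratio: GPS-RTK module + humidity probe + thermal camera + UV sensor + radio tag reader + gas sampler for 336, with 26 g left unused.
Replace humidity probe and UV sensor and gas sampler with LiDAR unit: the trade gains 3 net, giving 339 at 1028 g.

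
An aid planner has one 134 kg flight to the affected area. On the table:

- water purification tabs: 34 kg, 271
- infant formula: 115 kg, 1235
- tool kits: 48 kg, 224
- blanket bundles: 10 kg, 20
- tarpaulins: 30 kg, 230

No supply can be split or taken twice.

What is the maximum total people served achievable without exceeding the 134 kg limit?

1255

Infant formula + blanket bundles uses 125 of the 134 kg and totals 1255.
Every other selection either busts 134 kg or fails to beat 1255.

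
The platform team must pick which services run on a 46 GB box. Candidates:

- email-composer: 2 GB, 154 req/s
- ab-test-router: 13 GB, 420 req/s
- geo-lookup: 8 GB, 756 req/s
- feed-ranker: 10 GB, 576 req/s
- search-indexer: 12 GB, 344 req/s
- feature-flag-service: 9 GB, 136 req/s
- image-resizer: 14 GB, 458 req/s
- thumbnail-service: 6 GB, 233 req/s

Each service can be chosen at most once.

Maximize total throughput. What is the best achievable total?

Density check — geo-lookup 94.50, email-composer 77.00, feed-ranker 57.60 are the best per GB.
Greedy by ratio would take email-composer + geo-lookup + feed-ranker + image-resizer + thumbnail-service: 40 GB used, total 2177.
Replace thumbnail-service with search-indexer: the trade gains 111 net, giving 2288 at 46 GB.

2288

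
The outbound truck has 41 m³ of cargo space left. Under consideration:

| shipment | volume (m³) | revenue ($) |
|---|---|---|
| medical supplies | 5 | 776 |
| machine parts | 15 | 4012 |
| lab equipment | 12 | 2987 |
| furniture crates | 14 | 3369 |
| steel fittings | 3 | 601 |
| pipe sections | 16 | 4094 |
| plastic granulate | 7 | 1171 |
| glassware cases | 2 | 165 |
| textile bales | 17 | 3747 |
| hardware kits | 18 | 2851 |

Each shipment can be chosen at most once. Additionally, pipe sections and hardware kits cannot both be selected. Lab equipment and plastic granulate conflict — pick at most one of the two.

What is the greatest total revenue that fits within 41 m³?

10368

A density-first pass picks machine parts + steel fittings + pipe sections + plastic granulate — 9878 at 41 m³.
A better packing is machine parts + lab equipment + furniture crates: 41 m³, total 10368.
Next best is machine parts + steel fittings + pipe sections + plastic granulate at 9878 (41 m³) — short by 490.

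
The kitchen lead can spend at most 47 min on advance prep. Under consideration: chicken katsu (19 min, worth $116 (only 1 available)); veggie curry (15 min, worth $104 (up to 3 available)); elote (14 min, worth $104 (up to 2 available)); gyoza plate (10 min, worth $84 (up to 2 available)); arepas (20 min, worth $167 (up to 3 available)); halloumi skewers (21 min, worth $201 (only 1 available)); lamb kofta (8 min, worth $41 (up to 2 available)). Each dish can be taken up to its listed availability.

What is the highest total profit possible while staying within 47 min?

389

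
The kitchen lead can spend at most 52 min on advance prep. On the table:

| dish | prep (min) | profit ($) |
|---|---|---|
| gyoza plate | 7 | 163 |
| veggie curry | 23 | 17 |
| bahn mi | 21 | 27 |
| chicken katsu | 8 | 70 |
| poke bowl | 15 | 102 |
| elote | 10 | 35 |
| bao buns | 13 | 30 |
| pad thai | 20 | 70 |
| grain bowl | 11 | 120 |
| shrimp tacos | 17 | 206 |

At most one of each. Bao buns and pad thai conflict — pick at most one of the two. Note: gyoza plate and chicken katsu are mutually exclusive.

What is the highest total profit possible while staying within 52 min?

591

Density check — gyoza plate 23.29, shrimp tacos 12.12, grain bowl 10.91, chicken katsu 8.75 are the best per min.
Best packing: gyoza plate + poke bowl + grain bowl + shrimp tacos — 50 min, 591 total.
No other feasible combination exceeds 591.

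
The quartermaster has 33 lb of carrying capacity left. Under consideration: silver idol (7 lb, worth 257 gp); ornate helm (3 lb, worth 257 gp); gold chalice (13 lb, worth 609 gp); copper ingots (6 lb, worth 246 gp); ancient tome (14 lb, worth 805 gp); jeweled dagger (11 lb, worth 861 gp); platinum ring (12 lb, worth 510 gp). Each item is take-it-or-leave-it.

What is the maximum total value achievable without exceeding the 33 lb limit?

1973

Taking the top-ratio items first gives ornate helm + ancient tome + jeweled dagger for 1923 (28 lb).
Dropping ancient tome frees 14 lb; slotting in gold chalice + copper ingots (19 lb) lifts the total to 1973 at 33 lb.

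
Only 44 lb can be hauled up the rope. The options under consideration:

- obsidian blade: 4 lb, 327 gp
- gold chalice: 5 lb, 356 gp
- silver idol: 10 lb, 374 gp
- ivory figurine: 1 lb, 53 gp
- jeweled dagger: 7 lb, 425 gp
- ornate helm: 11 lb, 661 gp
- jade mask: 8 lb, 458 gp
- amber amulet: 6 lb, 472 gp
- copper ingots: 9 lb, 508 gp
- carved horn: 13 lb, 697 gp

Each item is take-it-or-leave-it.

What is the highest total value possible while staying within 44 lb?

2835

Ranking by ratio (value/lb): obsidian blade 81.75, amber amulet 78.67, gold chalice 71.20.
Filling by ratio: obsidian blade + gold chalice + ivory figurine + jeweled dagger + ornate helm + jade mask + amber amulet for 2752, with 2 lb left unused.
Dropping jeweled dagger frees 7 lb; slotting in copper ingots (9 lb) lifts the total to 2835 at 44 lb.
Runner-up obsidian blade + gold chalice + ivory figurine + jeweled dagger + ornate helm + amber amulet + copper ingots tops out at 2802.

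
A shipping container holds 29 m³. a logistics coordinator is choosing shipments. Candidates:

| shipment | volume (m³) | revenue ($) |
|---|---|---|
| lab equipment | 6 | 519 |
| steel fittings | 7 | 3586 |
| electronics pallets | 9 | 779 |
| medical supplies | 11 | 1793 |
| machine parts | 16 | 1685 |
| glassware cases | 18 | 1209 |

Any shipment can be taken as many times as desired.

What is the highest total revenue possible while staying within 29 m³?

Density check — steel fittings 512.29, medical supplies 163.00, machine parts 105.31 are the best per m³.
4×steel fittings uses 28 of the 29 m³ and totals 14344.
Nothing else within 29 m³ beats 14344.

14344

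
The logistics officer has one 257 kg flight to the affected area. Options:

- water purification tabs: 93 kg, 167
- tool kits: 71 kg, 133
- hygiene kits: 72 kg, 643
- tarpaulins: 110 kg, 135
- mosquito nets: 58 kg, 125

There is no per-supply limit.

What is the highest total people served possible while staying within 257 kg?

1929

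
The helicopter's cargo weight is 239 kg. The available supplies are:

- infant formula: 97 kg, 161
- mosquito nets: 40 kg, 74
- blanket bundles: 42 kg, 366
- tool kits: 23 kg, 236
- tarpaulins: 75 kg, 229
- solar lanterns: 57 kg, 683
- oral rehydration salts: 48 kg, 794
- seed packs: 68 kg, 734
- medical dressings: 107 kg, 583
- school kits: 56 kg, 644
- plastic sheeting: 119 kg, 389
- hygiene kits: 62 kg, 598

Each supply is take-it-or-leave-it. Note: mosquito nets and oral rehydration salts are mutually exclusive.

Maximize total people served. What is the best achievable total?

2855

Taking solar lanterns + oral rehydration salts + seed packs + school kits: 229 kg used, 2855 in people served.
Next best is blanket bundles + tool kits + solar lanterns + oral rehydration salts + seed packs at 2813 (238 kg) — short by 42.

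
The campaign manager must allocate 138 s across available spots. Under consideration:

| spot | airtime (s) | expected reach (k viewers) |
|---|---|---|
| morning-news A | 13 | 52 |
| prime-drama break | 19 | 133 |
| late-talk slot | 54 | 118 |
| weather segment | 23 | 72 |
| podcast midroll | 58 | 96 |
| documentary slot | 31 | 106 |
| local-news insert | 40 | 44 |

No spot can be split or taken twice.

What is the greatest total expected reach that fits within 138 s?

429

By expected reach per s: prime-drama break 7.00, morning-news A 4.00, documentary slot 3.42 lead.
Greedy by ratio would take morning-news A + prime-drama break + weather segment + documentary slot + local-news insert: 126 s used, total 407.
The 53 s tied up in morning-news A and local-news insert is better spent on late-talk slot — total rises to 429 (127 s).
An exhaustive check of the 128 subsets confirms 429.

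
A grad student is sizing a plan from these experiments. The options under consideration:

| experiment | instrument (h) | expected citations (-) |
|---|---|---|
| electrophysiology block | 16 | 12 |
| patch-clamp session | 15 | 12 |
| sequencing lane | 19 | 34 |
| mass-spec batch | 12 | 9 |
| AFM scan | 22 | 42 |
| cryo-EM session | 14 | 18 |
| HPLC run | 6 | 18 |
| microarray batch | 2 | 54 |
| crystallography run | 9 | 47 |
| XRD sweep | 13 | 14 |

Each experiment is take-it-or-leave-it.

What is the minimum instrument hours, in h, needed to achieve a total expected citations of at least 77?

11

Look for the lowest-instrument combination reaching 77.
microarray batch + crystallography run: 101 expected citations at 11 h.
Below 11 h the best achievable stays under 77.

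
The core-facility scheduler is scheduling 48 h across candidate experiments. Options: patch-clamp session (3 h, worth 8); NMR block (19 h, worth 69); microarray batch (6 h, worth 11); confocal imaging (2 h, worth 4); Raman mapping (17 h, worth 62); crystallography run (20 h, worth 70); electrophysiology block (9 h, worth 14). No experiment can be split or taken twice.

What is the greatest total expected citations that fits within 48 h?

The ratio heuristic lands on patch-clamp session + NMR block + microarray batch + confocal imaging + Raman mapping (154) but leaves 1 h idle.
Dropping confocal imaging and Raman mapping frees 19 h; slotting in crystallography run (20 h) lifts the total to 158 at 48 h.

158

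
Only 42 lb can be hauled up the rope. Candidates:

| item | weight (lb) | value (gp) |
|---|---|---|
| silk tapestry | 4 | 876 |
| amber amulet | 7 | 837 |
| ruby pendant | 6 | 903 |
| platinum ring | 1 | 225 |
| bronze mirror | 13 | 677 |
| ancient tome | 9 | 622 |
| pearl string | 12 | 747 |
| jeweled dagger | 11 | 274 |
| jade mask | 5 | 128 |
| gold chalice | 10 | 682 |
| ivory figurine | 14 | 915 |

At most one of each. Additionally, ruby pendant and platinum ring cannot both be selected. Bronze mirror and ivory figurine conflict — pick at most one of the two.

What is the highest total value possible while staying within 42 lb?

By value per lb: platinum ring 225.00, silk tapestry 219.00, ruby pendant 150.50, amber amulet 119.57 lead.
Best packing: silk tapestry + amber amulet + ruby pendant + gold chalice + ivory figurine — 41 lb, 4213 total.

4213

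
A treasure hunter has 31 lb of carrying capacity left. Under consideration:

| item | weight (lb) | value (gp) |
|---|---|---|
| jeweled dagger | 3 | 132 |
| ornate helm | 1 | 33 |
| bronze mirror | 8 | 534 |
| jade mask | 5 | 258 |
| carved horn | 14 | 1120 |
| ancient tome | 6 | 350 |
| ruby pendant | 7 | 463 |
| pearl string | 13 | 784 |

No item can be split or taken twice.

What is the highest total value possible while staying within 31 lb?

The ratio ordering already packs tightly: ornate helm + bronze mirror + carved horn + ruby pendant, 30 lb, 2150.
The closest alternative, jeweled dagger + bronze mirror + carved horn + ancient tome, reaches only 2136.

2150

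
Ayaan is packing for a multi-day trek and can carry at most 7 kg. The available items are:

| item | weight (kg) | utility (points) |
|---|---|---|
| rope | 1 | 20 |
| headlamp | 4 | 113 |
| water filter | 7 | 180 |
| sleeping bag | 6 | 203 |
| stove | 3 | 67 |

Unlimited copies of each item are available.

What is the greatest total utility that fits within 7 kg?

223

Density check — sleeping bag 33.83, headlamp 28.25, water filter 25.71, stove 22.33 are the best per kg.
The ratio ordering already packs tightly: rope + sleeping bag, 7 kg, 223.
Every other selection either busts 7 kg or fails to beat 223.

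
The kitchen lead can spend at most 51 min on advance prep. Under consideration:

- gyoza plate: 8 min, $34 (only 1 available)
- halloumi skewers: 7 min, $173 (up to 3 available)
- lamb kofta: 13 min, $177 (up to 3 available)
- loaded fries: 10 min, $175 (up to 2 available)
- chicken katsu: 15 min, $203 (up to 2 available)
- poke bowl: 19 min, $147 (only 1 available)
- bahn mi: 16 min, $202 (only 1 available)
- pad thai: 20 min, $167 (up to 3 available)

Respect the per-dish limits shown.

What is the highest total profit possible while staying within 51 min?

Taking the top-ratio dishes first gives gyoza plate + 3×halloumi skewers + 2×loaded fries for 903 (49 min).
The 28 min tied up in gyoza plate and 2×loaded fries is better spent on 2×chicken katsu — total rises to 925 (51 min).
That's the maximum — no swap from here does better than 925.

925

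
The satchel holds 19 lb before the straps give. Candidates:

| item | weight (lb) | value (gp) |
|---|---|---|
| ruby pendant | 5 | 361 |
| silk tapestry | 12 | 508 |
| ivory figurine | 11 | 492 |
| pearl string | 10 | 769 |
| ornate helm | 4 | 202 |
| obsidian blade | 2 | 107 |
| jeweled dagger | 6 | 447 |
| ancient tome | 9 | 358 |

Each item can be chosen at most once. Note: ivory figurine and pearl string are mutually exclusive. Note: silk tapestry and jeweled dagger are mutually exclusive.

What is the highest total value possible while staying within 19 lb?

1332

Filling by ratio: pearl string + obsidian blade + jeweled dagger for 1323, with 1 lb left unused.
Replace obsidian blade and jeweled dagger with ruby pendant + ornate helm: the trade gains 9 net, giving 1332 at 19 lb.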